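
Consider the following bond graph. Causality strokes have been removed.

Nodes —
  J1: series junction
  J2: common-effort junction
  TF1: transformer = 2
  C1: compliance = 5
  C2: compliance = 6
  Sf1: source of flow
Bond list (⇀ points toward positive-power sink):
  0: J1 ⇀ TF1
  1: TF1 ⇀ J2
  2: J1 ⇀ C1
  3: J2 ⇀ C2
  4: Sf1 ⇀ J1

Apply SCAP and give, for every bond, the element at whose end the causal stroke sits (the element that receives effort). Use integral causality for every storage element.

b0 stroke→J1
b1 stroke→TF1
b2 stroke→J1
b3 stroke→J2
b4 stroke→Sf1

β4 stroke→Sf1  (Sf1 fixes flow; stroke at Sf1)
β0 stroke→J1  (J1: bond 4 brought flow, rest push out)
β2 stroke→J1  (J1 flow already set via bond 4)
β1 stroke→TF1  (TF1 one-in-one-out from 0)
β3 stroke→J2  (only one effort-in slot at J2)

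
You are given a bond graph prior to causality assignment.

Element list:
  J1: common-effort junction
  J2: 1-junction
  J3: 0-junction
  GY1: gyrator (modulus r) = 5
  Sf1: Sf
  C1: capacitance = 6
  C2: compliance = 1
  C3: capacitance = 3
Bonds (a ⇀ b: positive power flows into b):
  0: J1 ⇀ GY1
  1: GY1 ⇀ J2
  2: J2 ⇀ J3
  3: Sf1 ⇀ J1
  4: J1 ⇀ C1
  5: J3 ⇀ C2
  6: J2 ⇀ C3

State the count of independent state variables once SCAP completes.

3  (C1, C2, C3 all integral)

β3 |Sf1  (Sf1: flow source, stroke at near end)
β4 |J1  (prefer integral on C1)
β0 |GY1  (common-e at J1 fixed by 4)
β1 |GY1  (GY1: gyrator matches bond 0)
β2 |J2  (1-jn J2 has f-setter on 1)
β6 |J2  (1-jn J2 has f-setter on 1)
β5 |J3  (only one effort-in slot at J3)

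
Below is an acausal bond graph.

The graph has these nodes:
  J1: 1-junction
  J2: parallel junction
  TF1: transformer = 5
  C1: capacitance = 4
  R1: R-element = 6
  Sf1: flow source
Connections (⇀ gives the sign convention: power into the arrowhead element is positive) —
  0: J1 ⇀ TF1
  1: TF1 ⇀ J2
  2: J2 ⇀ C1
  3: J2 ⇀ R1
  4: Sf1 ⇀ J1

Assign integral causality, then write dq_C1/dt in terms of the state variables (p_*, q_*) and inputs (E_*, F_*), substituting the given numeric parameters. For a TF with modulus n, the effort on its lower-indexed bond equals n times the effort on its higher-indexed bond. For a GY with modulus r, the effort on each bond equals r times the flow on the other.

bond 4 stroke→Sf1  (Sf1: flow source, stroke at near end)
bond 0 stroke→J1  (J1: bond 4 brought flow, rest push out)
bond 1 stroke→TF1  (through TF1, causality passes straight; one stroke at TF1)
bond 2 stroke→J2  (C1: C, integral causality)
bond 3 stroke→R1  (common-e at J2 fixed by 2)

dq_C1/dt = 5*F_Sf1 - q_C1/24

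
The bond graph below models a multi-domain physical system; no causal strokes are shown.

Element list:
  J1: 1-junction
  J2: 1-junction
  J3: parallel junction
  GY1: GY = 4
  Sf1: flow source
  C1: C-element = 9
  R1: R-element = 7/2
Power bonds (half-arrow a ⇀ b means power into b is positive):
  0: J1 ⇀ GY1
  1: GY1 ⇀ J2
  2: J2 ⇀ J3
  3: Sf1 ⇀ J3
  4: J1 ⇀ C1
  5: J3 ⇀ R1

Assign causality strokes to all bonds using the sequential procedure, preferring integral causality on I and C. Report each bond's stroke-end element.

β0 →GY1
β1 →GY1
β2 →J2
β3 →Sf1
β4 →J1
β5 →J3

β3 stroke→Sf1  (Sf1 (Sf) sets flow on bond)
β4 stroke→J1  (C1: C, integral causality)
β0 stroke→GY1  (J1: last free bond brings flow in)
β1 stroke→GY1  (GY GY1: same side as bond 0)
β2 stroke→J2  (J2: bond 1 brought flow, rest push out)
β5 stroke→J3  (J3: last free bond brings effort in)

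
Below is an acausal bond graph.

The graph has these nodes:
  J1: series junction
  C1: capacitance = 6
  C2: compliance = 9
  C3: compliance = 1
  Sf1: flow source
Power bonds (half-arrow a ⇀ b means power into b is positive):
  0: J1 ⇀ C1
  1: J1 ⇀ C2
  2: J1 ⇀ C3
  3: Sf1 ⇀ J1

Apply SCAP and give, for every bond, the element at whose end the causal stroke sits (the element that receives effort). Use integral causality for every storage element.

b0 stroke at J1
b1 stroke at J1
b2 stroke at J1
b3 stroke at Sf1

b3 stroke at Sf1  (Sf1 fixes flow; stroke at Sf1)
b0 stroke at J1  (J1: bond 3 brought flow, rest push out)
b1 stroke at J1  (J1: bond 3 brought flow, rest push out)
b2 stroke at J1  (1-jn J1 has f-setter on 3)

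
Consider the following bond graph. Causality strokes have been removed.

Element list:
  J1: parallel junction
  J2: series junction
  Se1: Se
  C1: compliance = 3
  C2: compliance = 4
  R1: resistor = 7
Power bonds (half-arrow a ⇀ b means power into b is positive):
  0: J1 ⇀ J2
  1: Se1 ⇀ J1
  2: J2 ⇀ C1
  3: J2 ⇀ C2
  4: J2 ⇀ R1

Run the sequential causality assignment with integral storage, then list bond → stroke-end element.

b0 |J2
b1 |J1
b2 |J2
b3 |J2
b4 |R1

#1 stroke at J1  (source Se1 imposes e)
#0 stroke at J2  (J1 effort already set via bond 1)
#2 stroke at J2  (prefer integral on C1)
#3 stroke at J2  (C2 outputs effort q/C2)
#4 stroke at R1  (J2 needs exactly one f-in)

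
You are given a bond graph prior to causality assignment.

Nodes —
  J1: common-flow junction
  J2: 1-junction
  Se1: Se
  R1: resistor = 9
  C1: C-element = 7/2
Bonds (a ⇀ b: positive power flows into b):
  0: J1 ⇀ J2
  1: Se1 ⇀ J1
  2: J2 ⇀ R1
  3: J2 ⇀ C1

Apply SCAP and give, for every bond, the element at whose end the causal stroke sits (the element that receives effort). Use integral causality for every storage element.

#0 |J2
#1 |J1
#2 |R1
#3 |J2

b1 →J1  (Se1 (Se) sets effort on bond)
b0 →J2  (only one flow-in slot at J1)
b3 →J2  (prefer integral on C1)
b2 →R1  (only one flow-in slot at J2)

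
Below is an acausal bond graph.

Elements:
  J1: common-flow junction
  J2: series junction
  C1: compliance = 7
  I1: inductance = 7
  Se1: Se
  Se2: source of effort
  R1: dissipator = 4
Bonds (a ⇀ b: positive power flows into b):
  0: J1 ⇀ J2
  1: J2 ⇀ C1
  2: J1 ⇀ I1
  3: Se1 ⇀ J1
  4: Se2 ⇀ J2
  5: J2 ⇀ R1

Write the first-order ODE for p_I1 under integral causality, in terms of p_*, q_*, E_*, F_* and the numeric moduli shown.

dp_I1/dt = E_Se1 + E_Se2 - 4*p_I1/7 - q_C1/7

β3 stroke→J1  (source Se1 imposes e)
β4 stroke→J2  (Se2 fixes effort; stroke away)
β1 stroke→J2  (C1 outputs effort q/C1)
β2 stroke→I1  (prefer integral on I1)
β0 stroke→J1  (1-jn J1 has f-setter on 2)
β5 stroke→J2  (J2 flow already set via bond 0)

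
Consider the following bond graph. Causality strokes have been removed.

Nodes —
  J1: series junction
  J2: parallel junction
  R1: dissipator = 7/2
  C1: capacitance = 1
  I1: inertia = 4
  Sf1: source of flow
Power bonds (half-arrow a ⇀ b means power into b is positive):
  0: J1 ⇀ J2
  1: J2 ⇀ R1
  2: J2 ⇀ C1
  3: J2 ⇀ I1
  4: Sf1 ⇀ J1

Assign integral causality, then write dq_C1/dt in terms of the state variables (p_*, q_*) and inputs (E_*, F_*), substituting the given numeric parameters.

β4 →Sf1  (source Sf1 imposes f)
β0 →J1  (J1 flow already set via bond 4)
β2 →J2  (C1 integral (e out))
β1 →R1  (common-e at J2 fixed by 2)
β3 →I1  (0-jn J2 has e-setter on 2)

dq_C1/dt = F_Sf1 - p_I1/4 - 2*q_C1/7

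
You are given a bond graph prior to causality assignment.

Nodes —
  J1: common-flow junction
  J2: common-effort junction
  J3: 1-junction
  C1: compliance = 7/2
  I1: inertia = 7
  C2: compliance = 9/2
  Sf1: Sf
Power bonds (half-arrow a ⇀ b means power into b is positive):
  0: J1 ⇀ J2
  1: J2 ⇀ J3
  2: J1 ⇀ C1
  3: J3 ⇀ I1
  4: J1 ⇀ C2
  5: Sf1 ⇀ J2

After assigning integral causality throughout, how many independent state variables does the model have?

#5 →Sf1  (Sf1: flow source, stroke at near end)
#2 →J1  (C1: C, integral causality)
#3 →I1  (prefer integral on I1)
#1 →J3  (J3: bond 3 brought flow, rest push out)
#0 →J2  (only one effort-in slot at J2)
#4 →J1  (J1 flow already set via bond 0)

3  (C1, C2, I1 all integral)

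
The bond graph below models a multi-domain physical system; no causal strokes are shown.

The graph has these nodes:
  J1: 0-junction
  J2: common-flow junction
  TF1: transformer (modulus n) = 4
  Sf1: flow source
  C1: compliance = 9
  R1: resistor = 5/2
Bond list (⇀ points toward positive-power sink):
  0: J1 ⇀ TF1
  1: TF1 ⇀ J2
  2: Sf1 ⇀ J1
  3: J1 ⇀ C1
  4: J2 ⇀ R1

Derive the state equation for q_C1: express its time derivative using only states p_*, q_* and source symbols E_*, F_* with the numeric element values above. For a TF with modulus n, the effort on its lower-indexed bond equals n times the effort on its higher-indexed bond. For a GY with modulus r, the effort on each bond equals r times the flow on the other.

dq_C1/dt = F_Sf1 - q_C1/360

#2 stroke→Sf1  (source Sf1 imposes f)
#3 stroke→J1  (C1 outputs effort q/C1)
#0 stroke→TF1  (common-e at J1 fixed by 3)
#1 stroke→J2  (TF1: transformer flips bond 0)
#4 stroke→R1  (J2: last free bond brings flow in)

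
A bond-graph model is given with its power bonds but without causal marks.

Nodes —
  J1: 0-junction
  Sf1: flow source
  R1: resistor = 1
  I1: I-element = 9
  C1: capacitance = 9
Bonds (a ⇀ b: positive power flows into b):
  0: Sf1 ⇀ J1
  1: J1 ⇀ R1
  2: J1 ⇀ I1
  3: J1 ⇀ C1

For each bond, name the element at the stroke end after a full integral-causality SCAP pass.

bond 0 stroke at Sf1
bond 1 stroke at R1
bond 2 stroke at I1
bond 3 stroke at J1

#0 →Sf1  (source Sf1 imposes f)
#2 →I1  (prefer integral on I1)
#3 →J1  (C1: C, integral causality)
#1 →R1  (J1 effort already set via bond 3)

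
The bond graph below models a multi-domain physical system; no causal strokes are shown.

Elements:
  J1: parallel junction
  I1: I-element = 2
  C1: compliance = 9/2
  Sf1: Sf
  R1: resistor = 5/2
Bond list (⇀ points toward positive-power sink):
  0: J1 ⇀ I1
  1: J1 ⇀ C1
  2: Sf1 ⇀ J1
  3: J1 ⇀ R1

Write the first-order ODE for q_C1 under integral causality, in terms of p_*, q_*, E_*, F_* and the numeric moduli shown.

dq_C1/dt = F_Sf1 - p_I1/2 - 4*q_C1/45

β2 |Sf1  (Sf1: flow source, stroke at near end)
β0 |I1  (I1 integral (f out))
β1 |J1  (C1 integral (e out))
β3 |R1  (common-e at J1 fixed by 1)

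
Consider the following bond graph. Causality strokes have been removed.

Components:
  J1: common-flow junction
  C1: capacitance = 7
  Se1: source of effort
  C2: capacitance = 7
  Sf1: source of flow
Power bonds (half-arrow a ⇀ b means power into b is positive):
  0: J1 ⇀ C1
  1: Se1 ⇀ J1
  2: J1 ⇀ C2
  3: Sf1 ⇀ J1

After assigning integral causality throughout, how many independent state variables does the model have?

2  (C1, C2 all integral)

b1 →J1  (source Se1 imposes e)
b3 →Sf1  (Sf1: flow source, stroke at near end)
b0 →J1  (J1: bond 3 brought flow, rest push out)
b2 →J1  (common-f at J1 fixed by 3)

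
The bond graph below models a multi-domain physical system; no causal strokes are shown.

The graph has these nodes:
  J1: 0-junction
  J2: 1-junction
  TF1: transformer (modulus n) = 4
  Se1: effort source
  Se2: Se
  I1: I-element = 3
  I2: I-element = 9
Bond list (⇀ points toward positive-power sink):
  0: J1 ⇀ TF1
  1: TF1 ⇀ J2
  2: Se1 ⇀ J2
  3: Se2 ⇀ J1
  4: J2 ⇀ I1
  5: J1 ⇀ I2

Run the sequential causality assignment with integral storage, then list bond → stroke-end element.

β0 stroke→TF1
β1 stroke→J2
β2 stroke→J2
β3 stroke→J1
β4 stroke→I1
β5 stroke→I2

#2 →J2  (Se1 fixes effort; stroke away)
#3 →J1  (Se2 (Se) sets effort on bond)
#0 →TF1  (common-e at J1 fixed by 3)
#5 →I2  (J1: bond 3 brought effort, rest push out)
#1 →J2  (through TF1, causality passes straight; one stroke at TF1)
#4 →I1  (only one flow-in slot at J2)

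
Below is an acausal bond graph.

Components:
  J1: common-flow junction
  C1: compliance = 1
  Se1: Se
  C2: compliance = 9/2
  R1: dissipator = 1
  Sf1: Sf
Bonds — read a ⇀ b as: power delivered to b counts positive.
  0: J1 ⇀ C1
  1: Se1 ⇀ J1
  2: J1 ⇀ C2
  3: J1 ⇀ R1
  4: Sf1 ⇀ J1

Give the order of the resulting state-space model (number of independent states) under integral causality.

β1 |J1  (Se1 (Se) sets effort on bond)
β4 |Sf1  (Sf1: flow source, stroke at near end)
β0 |J1  (common-f at J1 fixed by 4)
β2 |J1  (J1: bond 4 brought flow, rest push out)
β3 |J1  (J1 flow already set via bond 4)

2  (C1, C2 all integral)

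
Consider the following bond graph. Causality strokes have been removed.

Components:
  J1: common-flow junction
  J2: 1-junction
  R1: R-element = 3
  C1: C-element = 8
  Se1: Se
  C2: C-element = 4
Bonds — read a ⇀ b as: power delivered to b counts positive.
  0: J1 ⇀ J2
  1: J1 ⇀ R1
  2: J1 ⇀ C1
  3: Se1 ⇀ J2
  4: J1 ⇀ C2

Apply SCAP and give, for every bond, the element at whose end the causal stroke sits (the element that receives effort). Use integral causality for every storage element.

b3 stroke at J2  (Se1 fixes effort; stroke away)
b0 stroke at J1  (J2: last free bond brings flow in)
b2 stroke at J1  (prefer integral on C1)
b4 stroke at J1  (C2 integral (e out))
b1 stroke at R1  (closing 1-jn rule on J1)

b0 |J1
b1 |R1
b2 |J1
b3 |J2
b4 |J1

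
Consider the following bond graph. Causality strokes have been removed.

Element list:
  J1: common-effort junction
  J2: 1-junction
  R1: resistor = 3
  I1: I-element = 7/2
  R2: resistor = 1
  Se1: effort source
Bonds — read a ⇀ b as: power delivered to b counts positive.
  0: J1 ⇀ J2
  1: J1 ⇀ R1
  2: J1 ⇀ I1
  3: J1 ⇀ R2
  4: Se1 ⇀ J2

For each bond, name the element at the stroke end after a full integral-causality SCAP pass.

β0 stroke→J1
β1 stroke→R1
β2 stroke→I1
β3 stroke→R2
β4 stroke→J2

β4 stroke at J2  (Se1 fixes effort; stroke away)
β0 stroke at J1  (only one flow-in slot at J2)
β1 stroke at R1  (common-e at J1 fixed by 0)
β2 stroke at I1  (J1 effort already set via bond 0)
β3 stroke at R2  (J1 effort already set via bond 0)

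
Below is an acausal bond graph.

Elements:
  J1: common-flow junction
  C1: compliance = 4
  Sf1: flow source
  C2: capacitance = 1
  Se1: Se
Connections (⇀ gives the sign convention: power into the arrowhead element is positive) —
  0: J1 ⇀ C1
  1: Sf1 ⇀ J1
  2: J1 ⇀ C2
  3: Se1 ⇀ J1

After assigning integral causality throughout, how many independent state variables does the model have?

2  (C1, C2 all integral)

β1 stroke→Sf1  (Sf1 (Sf) sets flow on bond)
β3 stroke→J1  (source Se1 imposes e)
β0 stroke→J1  (J1 flow already set via bond 1)
β2 stroke→J1  (common-f at J1 fixed by 1)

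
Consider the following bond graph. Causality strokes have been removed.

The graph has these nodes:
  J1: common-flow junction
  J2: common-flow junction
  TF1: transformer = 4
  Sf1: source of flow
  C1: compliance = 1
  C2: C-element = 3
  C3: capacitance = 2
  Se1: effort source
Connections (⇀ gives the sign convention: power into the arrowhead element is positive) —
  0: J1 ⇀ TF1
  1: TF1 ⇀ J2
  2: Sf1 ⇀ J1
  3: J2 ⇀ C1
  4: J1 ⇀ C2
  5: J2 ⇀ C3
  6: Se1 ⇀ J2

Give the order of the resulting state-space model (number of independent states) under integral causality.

3  (C1, C2, C3 all integral)

b2 →Sf1  (Sf1 (Sf) sets flow on bond)
b6 →J2  (source Se1 imposes e)
b0 →J1  (common-f at J1 fixed by 2)
b4 →J1  (1-jn J1 has f-setter on 2)
b1 →TF1  (through TF1, causality passes straight; one stroke at TF1)
b3 →J2  (1-jn J2 has f-setter on 1)
b5 →J2  (J2 flow already set via bond 1)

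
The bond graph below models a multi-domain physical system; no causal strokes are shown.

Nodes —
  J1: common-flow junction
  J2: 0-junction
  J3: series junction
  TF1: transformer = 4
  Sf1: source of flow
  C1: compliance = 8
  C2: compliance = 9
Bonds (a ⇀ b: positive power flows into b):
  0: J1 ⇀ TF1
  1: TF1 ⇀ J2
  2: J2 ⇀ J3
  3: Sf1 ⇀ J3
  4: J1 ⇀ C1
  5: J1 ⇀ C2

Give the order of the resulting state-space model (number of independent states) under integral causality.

2  (C1, C2 all integral)

β3 |Sf1  (Sf1 (Sf) sets flow on bond)
β2 |J3  (common-f at J3 fixed by 3)
β1 |J2  (J2: last free bond brings effort in)
β0 |TF1  (TF TF1: opposite of bond 1)
β4 |J1  (1-jn J1 has f-setter on 0)
β5 |J1  (common-f at J1 fixed by 0)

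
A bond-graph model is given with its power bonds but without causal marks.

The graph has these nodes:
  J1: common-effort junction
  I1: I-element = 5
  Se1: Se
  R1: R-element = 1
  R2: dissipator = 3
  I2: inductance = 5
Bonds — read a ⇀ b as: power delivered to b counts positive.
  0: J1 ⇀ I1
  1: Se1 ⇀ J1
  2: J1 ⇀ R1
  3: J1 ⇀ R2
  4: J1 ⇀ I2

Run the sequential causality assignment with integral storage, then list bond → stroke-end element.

bond 0 stroke at I1
bond 1 stroke at J1
bond 2 stroke at R1
bond 3 stroke at R2
bond 4 stroke at I2

bond 1 stroke at J1  (Se1 (Se) sets effort on bond)
bond 0 stroke at I1  (common-e at J1 fixed by 1)
bond 2 stroke at R1  (J1 effort already set via bond 1)
bond 3 stroke at R2  (J1: bond 1 brought effort, rest push out)
bond 4 stroke at I2  (0-jn J1 has e-setter on 1)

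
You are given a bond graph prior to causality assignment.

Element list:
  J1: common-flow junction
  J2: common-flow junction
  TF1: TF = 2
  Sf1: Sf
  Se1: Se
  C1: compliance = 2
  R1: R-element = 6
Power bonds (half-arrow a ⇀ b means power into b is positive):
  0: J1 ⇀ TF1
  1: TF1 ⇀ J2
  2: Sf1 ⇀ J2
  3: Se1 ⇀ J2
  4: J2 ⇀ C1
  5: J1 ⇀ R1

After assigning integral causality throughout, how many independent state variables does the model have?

1  (C1 all integral)

#2 stroke→Sf1  (Sf1 fixes flow; stroke at Sf1)
#3 stroke→J2  (Se1 (Se) sets effort on bond)
#1 stroke→J2  (1-jn J2 has f-setter on 2)
#4 stroke→J2  (1-jn J2 has f-setter on 2)
#0 stroke→TF1  (TF TF1: opposite of bond 1)
#5 stroke→J1  (J1: bond 0 brought flow, rest push out)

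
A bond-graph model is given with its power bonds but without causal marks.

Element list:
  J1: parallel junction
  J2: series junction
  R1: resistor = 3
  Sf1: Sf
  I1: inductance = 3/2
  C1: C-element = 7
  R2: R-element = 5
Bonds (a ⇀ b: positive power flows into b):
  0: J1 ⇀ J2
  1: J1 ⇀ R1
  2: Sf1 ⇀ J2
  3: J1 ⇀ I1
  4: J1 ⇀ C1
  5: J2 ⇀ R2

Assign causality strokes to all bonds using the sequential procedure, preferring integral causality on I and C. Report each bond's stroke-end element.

b2 |Sf1  (Sf1 fixes flow; stroke at Sf1)
b0 |J2  (J2 flow already set via bond 2)
b5 |J2  (J2: bond 2 brought flow, rest push out)
b3 |I1  (I1: I, integral causality)
b4 |J1  (prefer integral on C1)
b1 |R1  (J1 effort already set via bond 4)

b0 |J2
b1 |R1
b2 |Sf1
b3 |I1
b4 |J1
b5 |J2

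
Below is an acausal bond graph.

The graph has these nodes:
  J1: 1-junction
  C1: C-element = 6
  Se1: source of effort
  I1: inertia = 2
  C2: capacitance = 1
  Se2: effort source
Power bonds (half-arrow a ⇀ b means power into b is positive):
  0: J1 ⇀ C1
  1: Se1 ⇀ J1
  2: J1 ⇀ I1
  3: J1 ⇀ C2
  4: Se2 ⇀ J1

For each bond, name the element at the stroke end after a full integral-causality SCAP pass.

bond 1 |J1  (Se1: effort source, stroke at far end)
bond 4 |J1  (Se2 (Se) sets effort on bond)
bond 0 |J1  (C1 outputs effort q/C1)
bond 2 |I1  (I1 integral (f out))
bond 3 |J1  (J1: bond 2 brought flow, rest push out)

β0 →J1
β1 →J1
β2 →I1
β3 →J1
β4 →J1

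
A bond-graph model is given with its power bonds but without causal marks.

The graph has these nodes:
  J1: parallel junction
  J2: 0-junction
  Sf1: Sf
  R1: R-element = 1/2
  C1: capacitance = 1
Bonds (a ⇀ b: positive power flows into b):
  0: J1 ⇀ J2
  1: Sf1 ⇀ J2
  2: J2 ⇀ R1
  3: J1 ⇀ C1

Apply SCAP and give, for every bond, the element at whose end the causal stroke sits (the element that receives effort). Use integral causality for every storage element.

b1 stroke→Sf1  (Sf1 fixes flow; stroke at Sf1)
b3 stroke→J1  (C1 outputs effort q/C1)
b0 stroke→J2  (J1: bond 3 brought effort, rest push out)
b2 stroke→R1  (J2: bond 0 brought effort, rest push out)

β0 stroke→J2
β1 stroke→Sf1
β2 stroke→R1
β3 stroke→J1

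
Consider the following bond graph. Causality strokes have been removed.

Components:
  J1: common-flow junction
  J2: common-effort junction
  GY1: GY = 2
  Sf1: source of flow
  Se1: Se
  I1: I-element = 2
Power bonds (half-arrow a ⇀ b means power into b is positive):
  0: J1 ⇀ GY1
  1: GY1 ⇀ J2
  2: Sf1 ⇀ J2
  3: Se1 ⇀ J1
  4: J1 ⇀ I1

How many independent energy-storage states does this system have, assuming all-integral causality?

1  (I1 all integral)

b2 stroke at Sf1  (Sf1 (Sf) sets flow on bond)
b3 stroke at J1  (Se1 fixes effort; stroke away)
b1 stroke at J2  (J2 needs exactly one e-in)
b0 stroke at J1  (GY1: gyrator matches bond 1)
b4 stroke at I1  (only one flow-in slot at J1)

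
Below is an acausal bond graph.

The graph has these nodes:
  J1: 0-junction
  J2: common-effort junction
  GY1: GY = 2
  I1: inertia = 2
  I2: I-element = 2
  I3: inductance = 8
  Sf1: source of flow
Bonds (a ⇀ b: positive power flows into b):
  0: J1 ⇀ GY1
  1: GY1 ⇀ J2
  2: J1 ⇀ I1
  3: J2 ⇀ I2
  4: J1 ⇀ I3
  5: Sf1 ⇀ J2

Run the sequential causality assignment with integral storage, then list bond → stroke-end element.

bond 5 stroke at Sf1  (source Sf1 imposes f)
bond 2 stroke at I1  (I1: I, integral causality)
bond 3 stroke at I2  (I2: I, integral causality)
bond 1 stroke at J2  (J2 needs exactly one e-in)
bond 0 stroke at J1  (through GY1, causality inverts; strokes same side of GY1)
bond 4 stroke at I3  (J1: bond 0 brought effort, rest push out)

bond 0 stroke at J1
bond 1 stroke at J2
bond 2 stroke at I1
bond 3 stroke at I2
bond 4 stroke at I3
bond 5 stroke at Sf1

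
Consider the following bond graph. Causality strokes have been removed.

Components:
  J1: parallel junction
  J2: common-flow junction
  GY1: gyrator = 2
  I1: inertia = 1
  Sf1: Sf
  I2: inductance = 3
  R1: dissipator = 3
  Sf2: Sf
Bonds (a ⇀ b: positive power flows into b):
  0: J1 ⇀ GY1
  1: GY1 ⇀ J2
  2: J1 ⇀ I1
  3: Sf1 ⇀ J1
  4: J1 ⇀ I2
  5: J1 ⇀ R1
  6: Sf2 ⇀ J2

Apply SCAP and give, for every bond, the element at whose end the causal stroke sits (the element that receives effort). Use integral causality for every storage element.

bond 0 |J1
bond 1 |J2
bond 2 |I1
bond 3 |Sf1
bond 4 |I2
bond 5 |R1
bond 6 |Sf2

b3 stroke at Sf1  (source Sf1 imposes f)
b6 stroke at Sf2  (Sf2 fixes flow; stroke at Sf2)
b1 stroke at J2  (common-f at J2 fixed by 6)
b0 stroke at J1  (through GY1, causality inverts; strokes same side of GY1)
b2 stroke at I1  (common-e at J1 fixed by 0)
b4 stroke at I2  (0-jn J1 has e-setter on 0)
b5 stroke at R1  (0-jn J1 has e-setter on 0)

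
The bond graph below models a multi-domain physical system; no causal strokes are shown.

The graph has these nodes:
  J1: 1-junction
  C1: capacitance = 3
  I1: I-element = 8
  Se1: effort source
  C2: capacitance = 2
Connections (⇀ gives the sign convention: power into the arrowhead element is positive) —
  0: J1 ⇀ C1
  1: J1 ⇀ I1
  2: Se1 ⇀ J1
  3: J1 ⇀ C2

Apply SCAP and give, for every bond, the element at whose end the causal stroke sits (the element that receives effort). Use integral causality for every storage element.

#2 |J1  (Se1 fixes effort; stroke away)
#0 |J1  (C1 integral (e out))
#1 |I1  (I1: I, integral causality)
#3 |J1  (J1 flow already set via bond 1)

bond 0 |J1
bond 1 |I1
bond 2 |J1
bond 3 |J1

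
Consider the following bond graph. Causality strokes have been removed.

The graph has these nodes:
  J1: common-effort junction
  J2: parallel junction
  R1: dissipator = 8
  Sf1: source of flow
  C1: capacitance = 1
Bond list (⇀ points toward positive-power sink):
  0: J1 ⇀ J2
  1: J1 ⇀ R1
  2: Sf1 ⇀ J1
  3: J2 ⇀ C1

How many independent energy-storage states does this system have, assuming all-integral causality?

b2 stroke→Sf1  (Sf1 fixes flow; stroke at Sf1)
b3 stroke→J2  (C1 integral (e out))
b0 stroke→J1  (J2: bond 3 brought effort, rest push out)
b1 stroke→R1  (common-e at J1 fixed by 0)

1  (C1 all integral)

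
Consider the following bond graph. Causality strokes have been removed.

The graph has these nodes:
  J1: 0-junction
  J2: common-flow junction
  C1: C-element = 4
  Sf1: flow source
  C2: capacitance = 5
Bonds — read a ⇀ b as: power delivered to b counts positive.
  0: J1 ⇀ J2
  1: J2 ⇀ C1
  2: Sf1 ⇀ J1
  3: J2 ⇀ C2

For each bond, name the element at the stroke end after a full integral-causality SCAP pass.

b0 stroke→J1
b1 stroke→J2
b2 stroke→Sf1
b3 stroke→J2

bond 2 stroke→Sf1  (Sf1 (Sf) sets flow on bond)
bond 0 stroke→J1  (only one effort-in slot at J1)
bond 1 stroke→J2  (J2: bond 0 brought flow, rest push out)
bond 3 stroke→J2  (J2: bond 0 brought flow, rest push out)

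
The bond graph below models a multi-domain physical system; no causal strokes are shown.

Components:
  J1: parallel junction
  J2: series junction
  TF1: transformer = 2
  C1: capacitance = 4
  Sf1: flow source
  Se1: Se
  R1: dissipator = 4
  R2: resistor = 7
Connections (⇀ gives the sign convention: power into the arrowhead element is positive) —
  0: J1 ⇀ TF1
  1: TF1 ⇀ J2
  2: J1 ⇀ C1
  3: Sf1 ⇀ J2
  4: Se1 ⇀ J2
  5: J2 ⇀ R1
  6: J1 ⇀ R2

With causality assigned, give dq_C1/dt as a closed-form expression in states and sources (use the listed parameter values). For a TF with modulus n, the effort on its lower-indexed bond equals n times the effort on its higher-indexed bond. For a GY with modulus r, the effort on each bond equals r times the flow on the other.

dq_C1/dt = -F_Sf1/2 - q_C1/28

bond 3 →Sf1  (source Sf1 imposes f)
bond 4 →J2  (Se1 (Se) sets effort on bond)
bond 1 →J2  (J2 flow already set via bond 3)
bond 5 →J2  (J2 flow already set via bond 3)
bond 0 →TF1  (TF TF1: opposite of bond 1)
bond 2 →J1  (prefer integral on C1)
bond 6 →R2  (0-jn J1 has e-setter on 2)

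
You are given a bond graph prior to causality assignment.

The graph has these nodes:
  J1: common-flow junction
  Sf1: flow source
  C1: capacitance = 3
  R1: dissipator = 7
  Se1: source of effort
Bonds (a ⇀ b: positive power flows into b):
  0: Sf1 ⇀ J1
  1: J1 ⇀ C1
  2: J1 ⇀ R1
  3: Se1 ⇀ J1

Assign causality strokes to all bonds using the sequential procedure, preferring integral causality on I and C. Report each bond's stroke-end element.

b0 stroke→Sf1
b1 stroke→J1
b2 stroke→J1
b3 stroke→J1

#0 stroke at Sf1  (source Sf1 imposes f)
#3 stroke at J1  (Se1: effort source, stroke at far end)
#1 stroke at J1  (common-f at J1 fixed by 0)
#2 stroke at J1  (common-f at J1 fixed by 0)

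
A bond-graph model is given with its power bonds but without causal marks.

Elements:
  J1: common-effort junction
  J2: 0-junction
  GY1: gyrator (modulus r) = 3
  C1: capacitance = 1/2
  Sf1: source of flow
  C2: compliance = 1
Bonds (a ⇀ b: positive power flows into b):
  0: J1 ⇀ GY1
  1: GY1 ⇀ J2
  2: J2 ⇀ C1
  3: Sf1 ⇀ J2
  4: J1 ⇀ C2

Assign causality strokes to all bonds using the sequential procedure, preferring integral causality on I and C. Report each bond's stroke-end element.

bond 0 stroke→GY1
bond 1 stroke→GY1
bond 2 stroke→J2
bond 3 stroke→Sf1
bond 4 stroke→J1

#3 stroke at Sf1  (Sf1 (Sf) sets flow on bond)
#2 stroke at J2  (C1: C, integral causality)
#1 stroke at GY1  (0-jn J2 has e-setter on 2)
#0 stroke at GY1  (through GY1, causality inverts; strokes same side of GY1)
#4 stroke at J1  (only one effort-in slot at J1)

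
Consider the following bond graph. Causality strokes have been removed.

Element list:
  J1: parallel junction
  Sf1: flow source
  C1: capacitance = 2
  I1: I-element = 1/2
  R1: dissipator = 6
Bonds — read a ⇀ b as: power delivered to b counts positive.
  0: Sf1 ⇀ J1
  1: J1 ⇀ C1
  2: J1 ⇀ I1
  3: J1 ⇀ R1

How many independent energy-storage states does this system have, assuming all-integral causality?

b0 →Sf1  (Sf1: flow source, stroke at near end)
b1 →J1  (C1 integral (e out))
b2 →I1  (0-jn J1 has e-setter on 1)
b3 →R1  (J1: bond 1 brought effort, rest push out)

2  (C1, I1 all integral)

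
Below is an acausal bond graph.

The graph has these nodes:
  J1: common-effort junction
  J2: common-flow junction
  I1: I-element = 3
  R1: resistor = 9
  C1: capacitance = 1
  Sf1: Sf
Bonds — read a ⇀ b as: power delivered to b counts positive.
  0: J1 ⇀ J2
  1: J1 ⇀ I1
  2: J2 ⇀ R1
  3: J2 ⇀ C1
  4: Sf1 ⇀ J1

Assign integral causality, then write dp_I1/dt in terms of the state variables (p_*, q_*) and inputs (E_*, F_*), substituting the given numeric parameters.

dp_I1/dt = 9*F_Sf1 - 3*p_I1 + q_C1

b4 |Sf1  (source Sf1 imposes f)
b1 |I1  (I1 outputs flow p/I1)
b0 |J1  (J1: last free bond brings effort in)
b2 |J2  (J2: bond 0 brought flow, rest push out)
b3 |J2  (1-jn J2 has f-setter on 0)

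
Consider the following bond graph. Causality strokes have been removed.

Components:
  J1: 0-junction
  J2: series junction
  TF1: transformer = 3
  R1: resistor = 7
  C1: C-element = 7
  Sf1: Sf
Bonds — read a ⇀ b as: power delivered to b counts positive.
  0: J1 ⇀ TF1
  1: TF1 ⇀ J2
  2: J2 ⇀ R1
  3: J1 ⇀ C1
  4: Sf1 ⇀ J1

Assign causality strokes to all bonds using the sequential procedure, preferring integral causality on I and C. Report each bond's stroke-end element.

β4 stroke→Sf1  (Sf1 fixes flow; stroke at Sf1)
β3 stroke→J1  (prefer integral on C1)
β0 stroke→TF1  (common-e at J1 fixed by 3)
β1 stroke→J2  (TF1: transformer flips bond 0)
β2 stroke→R1  (J2 needs exactly one f-in)

b0 →TF1
b1 →J2
b2 →R1
b3 →J1
b4 →Sf1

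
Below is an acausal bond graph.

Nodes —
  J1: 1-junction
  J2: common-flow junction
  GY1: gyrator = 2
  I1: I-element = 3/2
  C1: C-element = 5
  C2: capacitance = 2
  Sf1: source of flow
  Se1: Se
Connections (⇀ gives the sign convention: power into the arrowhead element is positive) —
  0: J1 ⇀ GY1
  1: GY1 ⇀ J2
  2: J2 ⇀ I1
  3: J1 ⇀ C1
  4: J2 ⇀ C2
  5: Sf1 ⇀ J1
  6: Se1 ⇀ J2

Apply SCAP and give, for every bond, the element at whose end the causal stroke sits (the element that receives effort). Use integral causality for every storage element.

#0 stroke→J1
#1 stroke→J2
#2 stroke→I1
#3 stroke→J1
#4 stroke→J2
#5 stroke→Sf1
#6 stroke→J2

#5 |Sf1  (source Sf1 imposes f)
#6 |J2  (Se1: effort source, stroke at far end)
#0 |J1  (common-f at J1 fixed by 5)
#3 |J1  (common-f at J1 fixed by 5)
#1 |J2  (through GY1, causality inverts; strokes same side of GY1)
#2 |I1  (prefer integral on I1)
#4 |J2  (J2 flow already set via bond 2)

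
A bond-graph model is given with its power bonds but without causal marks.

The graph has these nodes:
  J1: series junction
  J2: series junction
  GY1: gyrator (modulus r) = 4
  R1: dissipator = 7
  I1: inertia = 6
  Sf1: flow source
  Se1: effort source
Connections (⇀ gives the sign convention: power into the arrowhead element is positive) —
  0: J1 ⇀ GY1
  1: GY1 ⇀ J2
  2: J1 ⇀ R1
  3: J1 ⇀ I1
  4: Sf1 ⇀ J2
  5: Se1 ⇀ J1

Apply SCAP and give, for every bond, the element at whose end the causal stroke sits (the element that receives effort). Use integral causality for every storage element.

bond 4 |Sf1  (source Sf1 imposes f)
bond 5 |J1  (Se1 (Se) sets effort on bond)
bond 1 |J2  (common-f at J2 fixed by 4)
bond 0 |J1  (through GY1, causality inverts; strokes same side of GY1)
bond 3 |I1  (prefer integral on I1)
bond 2 |J1  (J1 flow already set via bond 3)

b0 stroke→J1
b1 stroke→J2
b2 stroke→J1
b3 stroke→I1
b4 stroke→Sf1
b5 stroke→J1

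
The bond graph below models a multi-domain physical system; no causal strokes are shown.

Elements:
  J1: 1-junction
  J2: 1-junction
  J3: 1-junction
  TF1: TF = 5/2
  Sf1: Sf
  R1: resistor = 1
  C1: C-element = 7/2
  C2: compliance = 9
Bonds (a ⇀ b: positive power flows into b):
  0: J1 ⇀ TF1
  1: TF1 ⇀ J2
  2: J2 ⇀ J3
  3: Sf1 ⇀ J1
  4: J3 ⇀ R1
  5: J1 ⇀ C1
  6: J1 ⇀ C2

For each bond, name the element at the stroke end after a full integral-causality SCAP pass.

bond 3 →Sf1  (Sf1: flow source, stroke at near end)
bond 0 →J1  (common-f at J1 fixed by 3)
bond 5 →J1  (J1: bond 3 brought flow, rest push out)
bond 6 →J1  (1-jn J1 has f-setter on 3)
bond 1 →TF1  (TF1 one-in-one-out from 0)
bond 2 →J2  (J2 flow already set via bond 1)
bond 4 →J3  (J3 flow already set via bond 2)

bond 0 |J1
bond 1 |TF1
bond 2 |J2
bond 3 |Sf1
bond 4 |J3
bond 5 |J1
bond 6 |J1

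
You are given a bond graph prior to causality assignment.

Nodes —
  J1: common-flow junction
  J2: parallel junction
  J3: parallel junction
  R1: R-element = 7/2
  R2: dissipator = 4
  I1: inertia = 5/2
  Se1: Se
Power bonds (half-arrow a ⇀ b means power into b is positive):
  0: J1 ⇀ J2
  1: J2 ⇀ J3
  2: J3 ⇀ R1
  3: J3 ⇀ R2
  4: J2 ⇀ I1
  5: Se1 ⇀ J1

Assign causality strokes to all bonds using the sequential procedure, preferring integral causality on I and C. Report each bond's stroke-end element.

β5 stroke at J1  (source Se1 imposes e)
β0 stroke at J2  (J1: last free bond brings flow in)
β1 stroke at J3  (common-e at J2 fixed by 0)
β4 stroke at I1  (J2 effort already set via bond 0)
β2 stroke at R1  (0-jn J3 has e-setter on 1)
β3 stroke at R2  (J3 effort already set via bond 1)

#0 →J2
#1 →J3
#2 →R1
#3 →R2
#4 →I1
#5 →J1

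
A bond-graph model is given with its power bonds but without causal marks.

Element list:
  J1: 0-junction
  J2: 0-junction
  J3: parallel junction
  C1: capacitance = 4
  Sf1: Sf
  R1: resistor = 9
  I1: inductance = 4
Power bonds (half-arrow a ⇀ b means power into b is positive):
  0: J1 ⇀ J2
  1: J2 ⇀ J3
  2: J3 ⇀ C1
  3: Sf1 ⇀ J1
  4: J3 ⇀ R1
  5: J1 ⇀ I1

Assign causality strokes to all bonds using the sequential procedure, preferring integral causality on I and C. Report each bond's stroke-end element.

bond 0 stroke at J1
bond 1 stroke at J2
bond 2 stroke at J3
bond 3 stroke at Sf1
bond 4 stroke at R1
bond 5 stroke at I1

bond 3 →Sf1  (Sf1 fixes flow; stroke at Sf1)
bond 2 →J3  (C1 outputs effort q/C1)
bond 1 →J2  (common-e at J3 fixed by 2)
bond 4 →R1  (common-e at J3 fixed by 2)
bond 0 →J1  (J2: bond 1 brought effort, rest push out)
bond 5 →I1  (J1: bond 0 brought effort, rest push out)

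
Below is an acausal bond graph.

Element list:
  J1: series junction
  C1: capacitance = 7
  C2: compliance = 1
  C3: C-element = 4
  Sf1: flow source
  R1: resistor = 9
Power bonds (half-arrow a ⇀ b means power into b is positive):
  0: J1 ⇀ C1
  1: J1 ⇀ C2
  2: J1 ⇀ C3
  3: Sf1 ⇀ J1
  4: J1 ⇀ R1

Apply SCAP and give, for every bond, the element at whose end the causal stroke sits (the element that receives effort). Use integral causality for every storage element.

bond 3 |Sf1  (Sf1 (Sf) sets flow on bond)
bond 0 |J1  (common-f at J1 fixed by 3)
bond 1 |J1  (J1 flow already set via bond 3)
bond 2 |J1  (1-jn J1 has f-setter on 3)
bond 4 |J1  (J1 flow already set via bond 3)

β0 →J1
β1 →J1
β2 →J1
β3 →Sf1
β4 →J1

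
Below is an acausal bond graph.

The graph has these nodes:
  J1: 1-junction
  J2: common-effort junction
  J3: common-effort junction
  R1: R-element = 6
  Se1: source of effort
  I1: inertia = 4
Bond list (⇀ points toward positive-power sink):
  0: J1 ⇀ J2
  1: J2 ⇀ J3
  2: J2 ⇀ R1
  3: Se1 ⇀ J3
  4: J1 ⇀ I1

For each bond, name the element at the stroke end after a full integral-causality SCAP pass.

bond 3 |J3  (Se1 fixes effort; stroke away)
bond 1 |J2  (J3: bond 3 brought effort, rest push out)
bond 0 |J1  (0-jn J2 has e-setter on 1)
bond 2 |R1  (J2 effort already set via bond 1)
bond 4 |I1  (J1 needs exactly one f-in)

b0 stroke→J1
b1 stroke→J2
b2 stroke→R1
b3 stroke→J3
b4 stroke→I1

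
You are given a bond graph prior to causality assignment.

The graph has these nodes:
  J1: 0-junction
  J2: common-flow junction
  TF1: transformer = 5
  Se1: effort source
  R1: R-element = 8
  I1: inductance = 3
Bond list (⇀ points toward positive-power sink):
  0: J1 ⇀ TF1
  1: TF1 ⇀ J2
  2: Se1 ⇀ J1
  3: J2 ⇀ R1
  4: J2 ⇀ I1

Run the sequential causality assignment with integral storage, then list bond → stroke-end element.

#0 stroke→TF1
#1 stroke→J2
#2 stroke→J1
#3 stroke→J2
#4 stroke→I1

bond 2 stroke→J1  (Se1: effort source, stroke at far end)
bond 0 stroke→TF1  (J1 effort already set via bond 2)
bond 1 stroke→J2  (TF TF1: opposite of bond 0)
bond 4 stroke→I1  (prefer integral on I1)
bond 3 stroke→J2  (J2: bond 4 brought flow, rest push out)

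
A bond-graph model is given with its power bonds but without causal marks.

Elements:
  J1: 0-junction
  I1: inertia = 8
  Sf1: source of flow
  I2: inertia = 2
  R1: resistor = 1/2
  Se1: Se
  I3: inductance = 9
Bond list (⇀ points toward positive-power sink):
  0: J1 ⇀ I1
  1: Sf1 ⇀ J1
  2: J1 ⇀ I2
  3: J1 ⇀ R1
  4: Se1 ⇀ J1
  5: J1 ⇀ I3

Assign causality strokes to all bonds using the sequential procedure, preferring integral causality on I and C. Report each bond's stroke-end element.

bond 1 |Sf1  (Sf1 (Sf) sets flow on bond)
bond 4 |J1  (Se1 fixes effort; stroke away)
bond 0 |I1  (0-jn J1 has e-setter on 4)
bond 2 |I2  (common-e at J1 fixed by 4)
bond 3 |R1  (common-e at J1 fixed by 4)
bond 5 |I3  (J1 effort already set via bond 4)

b0 stroke→I1
b1 stroke→Sf1
b2 stroke→I2
b3 stroke→R1
b4 stroke→J1
b5 stroke→I3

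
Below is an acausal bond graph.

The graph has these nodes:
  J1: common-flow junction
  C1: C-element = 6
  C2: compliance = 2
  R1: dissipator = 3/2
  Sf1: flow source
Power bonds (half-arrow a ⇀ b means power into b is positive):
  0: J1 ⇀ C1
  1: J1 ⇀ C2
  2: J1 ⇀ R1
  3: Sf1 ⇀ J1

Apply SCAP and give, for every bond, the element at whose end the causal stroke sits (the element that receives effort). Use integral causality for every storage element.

b3 stroke→Sf1  (Sf1 (Sf) sets flow on bond)
b0 stroke→J1  (common-f at J1 fixed by 3)
b1 stroke→J1  (J1 flow already set via bond 3)
b2 stroke→J1  (J1 flow already set via bond 3)

β0 →J1
β1 →J1
β2 →J1
β3 →Sf1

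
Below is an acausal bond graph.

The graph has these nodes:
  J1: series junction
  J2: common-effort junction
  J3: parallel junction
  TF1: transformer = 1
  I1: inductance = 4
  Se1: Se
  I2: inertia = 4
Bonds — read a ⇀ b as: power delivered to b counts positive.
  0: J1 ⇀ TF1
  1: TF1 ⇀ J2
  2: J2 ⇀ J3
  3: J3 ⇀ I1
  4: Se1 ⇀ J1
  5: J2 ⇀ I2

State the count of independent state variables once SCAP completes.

2  (I1, I2 all integral)

β4 stroke→J1  (Se1: effort source, stroke at far end)
β0 stroke→TF1  (J1 needs exactly one f-in)
β1 stroke→J2  (TF TF1: opposite of bond 0)
β2 stroke→J3  (J2: bond 1 brought effort, rest push out)
β5 stroke→I2  (0-jn J2 has e-setter on 1)
β3 stroke→I1  (0-jn J3 has e-setter on 2)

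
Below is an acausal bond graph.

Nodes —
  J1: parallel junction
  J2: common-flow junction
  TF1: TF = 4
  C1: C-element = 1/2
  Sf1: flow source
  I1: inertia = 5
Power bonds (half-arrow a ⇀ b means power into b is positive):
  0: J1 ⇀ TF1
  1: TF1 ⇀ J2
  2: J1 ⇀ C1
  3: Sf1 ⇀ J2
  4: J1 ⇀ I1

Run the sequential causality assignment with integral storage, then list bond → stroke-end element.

#0 stroke at TF1
#1 stroke at J2
#2 stroke at J1
#3 stroke at Sf1
#4 stroke at I1

#3 stroke→Sf1  (Sf1: flow source, stroke at near end)
#1 stroke→J2  (J2: bond 3 brought flow, rest push out)
#0 stroke→TF1  (through TF1, causality passes straight; one stroke at TF1)
#2 stroke→J1  (C1 integral (e out))
#4 stroke→I1  (J1 effort already set via bond 2)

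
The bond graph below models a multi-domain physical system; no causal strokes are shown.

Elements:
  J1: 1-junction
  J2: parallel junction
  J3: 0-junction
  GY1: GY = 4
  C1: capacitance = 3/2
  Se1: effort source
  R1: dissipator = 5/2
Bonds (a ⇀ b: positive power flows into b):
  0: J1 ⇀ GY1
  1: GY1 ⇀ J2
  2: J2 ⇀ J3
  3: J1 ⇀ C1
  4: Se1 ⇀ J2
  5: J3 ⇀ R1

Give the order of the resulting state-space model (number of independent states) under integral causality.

1  (C1 all integral)

b4 stroke→J2  (Se1 fixes effort; stroke away)
b1 stroke→GY1  (0-jn J2 has e-setter on 4)
b2 stroke→J3  (0-jn J2 has e-setter on 4)
b5 stroke→R1  (J3: bond 2 brought effort, rest push out)
b0 stroke→GY1  (GY1 both-in/both-out from 1)
b3 stroke→J1  (J1: bond 0 brought flow, rest push out)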